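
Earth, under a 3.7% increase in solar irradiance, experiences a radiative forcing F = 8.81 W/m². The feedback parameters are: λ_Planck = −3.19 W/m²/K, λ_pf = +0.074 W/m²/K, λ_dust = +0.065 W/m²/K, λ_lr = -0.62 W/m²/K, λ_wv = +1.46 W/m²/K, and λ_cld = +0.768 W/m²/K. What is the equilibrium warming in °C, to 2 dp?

Net feedback parameter λ = (−3.19) + (+0.074) + (+0.065) + (-0.62) + (+1.46) + (+0.768) = -1.443 W/m²/K.
ΔT = −F/λ = −8.81/(-1.443) = 6.11 °C.

6.11 °C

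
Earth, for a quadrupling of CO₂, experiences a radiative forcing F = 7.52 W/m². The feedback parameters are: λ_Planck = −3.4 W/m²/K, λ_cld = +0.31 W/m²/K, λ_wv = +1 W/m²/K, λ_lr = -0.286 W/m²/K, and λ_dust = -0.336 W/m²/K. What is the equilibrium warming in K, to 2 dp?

2.77 K

Net feedback parameter λ = (−3.4) + (+0.31) + (+1) + (-0.286) + (-0.336) = -2.712 W/m²/K.
ΔT = −F/λ = −7.52/(-2.712) = 2.77 K.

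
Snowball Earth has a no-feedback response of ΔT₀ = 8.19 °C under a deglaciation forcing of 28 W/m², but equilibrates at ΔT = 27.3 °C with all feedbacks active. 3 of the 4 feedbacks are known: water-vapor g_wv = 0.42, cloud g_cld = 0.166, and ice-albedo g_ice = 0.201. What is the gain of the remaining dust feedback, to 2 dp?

Amplification A = ΔT/ΔT₀ = 27.3/8.19 = 3.333.
Total gain g = 1 − 1/A = 1 − 1/3.333 = 0.7.
Known gains sum to 0.42 + 0.166 + 0.201 = 0.787.
g_dust = 0.7 − 0.787 = -0.09.

-0.09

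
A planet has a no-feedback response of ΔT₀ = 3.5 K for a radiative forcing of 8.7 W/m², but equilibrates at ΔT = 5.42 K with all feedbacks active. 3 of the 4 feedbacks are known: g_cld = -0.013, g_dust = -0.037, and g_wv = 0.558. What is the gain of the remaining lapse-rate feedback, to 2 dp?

-0.15

Amplification A = ΔT/ΔT₀ = 5.42/3.5 = 1.549.
Total gain g = 1 − 1/A = 1 − 1/1.549 = 0.3544.
Known gains sum to -0.013 − 0.037 + 0.558 = 0.508.
g_lr = 0.3544 − 0.508 = -0.15.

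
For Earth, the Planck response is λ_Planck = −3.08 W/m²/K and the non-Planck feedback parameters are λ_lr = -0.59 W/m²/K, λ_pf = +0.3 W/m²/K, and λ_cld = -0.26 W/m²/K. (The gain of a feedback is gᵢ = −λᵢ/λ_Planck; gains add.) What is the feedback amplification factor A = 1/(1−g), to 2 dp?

0.85

Convert to gains: g_lr = -0.59/3.08 = -0.1916; g_pf = 0.3/3.08 = 0.0974; g_cld = -0.26/3.08 = -0.08442.
Total gain g = -0.17862.
A = 1/(1 + 0.17862) = 0.85.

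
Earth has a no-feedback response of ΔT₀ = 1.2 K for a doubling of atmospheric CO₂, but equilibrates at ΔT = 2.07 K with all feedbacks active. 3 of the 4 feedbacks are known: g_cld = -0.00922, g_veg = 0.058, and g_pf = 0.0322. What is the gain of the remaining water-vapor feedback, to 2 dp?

Amplification A = ΔT/ΔT₀ = 2.07/1.2 = 1.725.
Total gain g = 1 − 1/A = 1 − 1/1.725 = 0.4203.
Known gains sum to -0.00922 + 0.058 + 0.0322 = 0.08098.
g_wv = 0.4203 − 0.08098 = 0.34.

0.34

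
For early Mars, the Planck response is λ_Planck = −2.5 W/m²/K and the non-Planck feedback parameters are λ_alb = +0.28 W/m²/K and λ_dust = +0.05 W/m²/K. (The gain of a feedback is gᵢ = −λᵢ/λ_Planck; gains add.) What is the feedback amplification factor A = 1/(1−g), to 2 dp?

1.15

Convert to gains: g_alb = 0.28/2.5 = 0.112; g_dust = 0.05/2.5 = 0.02.
Total gain g = 0.132.
A = 1/(1 − 0.132) = 1.15.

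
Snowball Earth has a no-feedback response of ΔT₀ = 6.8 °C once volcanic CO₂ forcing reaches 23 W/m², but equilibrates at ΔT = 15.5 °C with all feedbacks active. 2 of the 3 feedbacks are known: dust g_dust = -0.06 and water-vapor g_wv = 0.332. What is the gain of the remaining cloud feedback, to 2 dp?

0.29

Amplification A = ΔT/ΔT₀ = 15.5/6.8 = 2.279.
Total gain g = 1 − 1/A = 1 − 1/2.279 = 0.5612.
Known gains sum to -0.06 + 0.332 = 0.272.
g_cld = 0.5612 − 0.272 = 0.29.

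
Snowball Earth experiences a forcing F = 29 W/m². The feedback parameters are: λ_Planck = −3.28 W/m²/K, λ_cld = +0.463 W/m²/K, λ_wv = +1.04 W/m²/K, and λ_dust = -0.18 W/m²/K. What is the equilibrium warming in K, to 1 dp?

14.8 K

Net feedback parameter λ = (−3.28) + (+0.463) + (+1.04) + (-0.18) = -1.957 W/m²/K.
ΔT = −F/λ = −29/(-1.957) = 14.8 K.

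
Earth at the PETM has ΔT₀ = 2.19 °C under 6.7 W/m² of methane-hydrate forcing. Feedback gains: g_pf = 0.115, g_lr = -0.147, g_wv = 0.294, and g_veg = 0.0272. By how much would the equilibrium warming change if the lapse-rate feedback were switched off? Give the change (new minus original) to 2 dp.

0.80 °C

Original: g = 0.2892, ΔT = 2.19/(1−0.2892) = 3.0810 °C.
Without lapse-rate: g' = 0.4362, ΔT' = 2.19/(1−0.4362) = 3.8844 °C.
Change = 3.8844 − 3.0810 = 0.80 °C.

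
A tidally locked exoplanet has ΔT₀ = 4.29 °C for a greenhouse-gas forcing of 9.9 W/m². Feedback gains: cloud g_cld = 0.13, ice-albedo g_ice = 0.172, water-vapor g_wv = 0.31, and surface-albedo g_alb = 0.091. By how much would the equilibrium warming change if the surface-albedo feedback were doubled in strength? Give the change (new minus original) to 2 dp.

Original: g = 0.703, ΔT = 4.29/(1−0.703) = 14.4444 °C.
With doubled surface-albedo: g' = 0.794, ΔT' = 4.29/(1−0.794) = 20.8252 °C.
Change = 20.8252 − 14.4444 = 6.38 °C.

6.38 °C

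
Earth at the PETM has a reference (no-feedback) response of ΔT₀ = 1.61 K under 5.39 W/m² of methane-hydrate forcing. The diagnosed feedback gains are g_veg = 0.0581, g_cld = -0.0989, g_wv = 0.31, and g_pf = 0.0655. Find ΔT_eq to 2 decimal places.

Total gain g = 0.0581 − 0.0989 + 0.31 + 0.0655 = 0.3347.
Amplification A = 1/(1 − 0.3347) = 1.503.
ΔT = 1.61 × 1.503 = 2.42 K.

2.42 K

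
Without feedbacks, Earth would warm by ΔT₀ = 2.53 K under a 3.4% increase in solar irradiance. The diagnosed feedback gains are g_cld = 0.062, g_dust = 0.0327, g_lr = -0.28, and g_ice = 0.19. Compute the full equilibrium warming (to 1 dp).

2.5 K

Total gain g = 0.062 + 0.0327 − 0.28 + 0.19 = 0.0047.
Amplification A = 1/(1 − 0.0047) = 1.005.
ΔT = 2.53 × 1.005 = 2.5 K.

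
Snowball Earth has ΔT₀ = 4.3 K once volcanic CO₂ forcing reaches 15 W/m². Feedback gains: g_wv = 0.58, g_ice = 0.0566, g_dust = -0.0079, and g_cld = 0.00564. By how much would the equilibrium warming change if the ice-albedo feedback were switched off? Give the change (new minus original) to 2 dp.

Original: g = 0.63434, ΔT = 4.3/(1−0.63434) = 11.7596 K.
Without ice-albedo: g' = 0.57774, ΔT' = 4.3/(1−0.57774) = 10.1833 K.
Change = 10.1833 − 11.7596 = -1.58 K.

-1.58 K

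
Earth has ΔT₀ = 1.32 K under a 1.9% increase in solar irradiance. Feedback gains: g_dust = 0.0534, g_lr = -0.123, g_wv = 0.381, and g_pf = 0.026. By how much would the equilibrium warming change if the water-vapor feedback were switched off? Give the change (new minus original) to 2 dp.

Original: g = 0.3374, ΔT = 1.32/(1−0.3374) = 1.9922 K.
Without water-vapor: g' = -0.0436, ΔT' = 1.32/(1+0.0436) = 1.2649 K.
Change = 1.2649 − 1.9922 = -0.73 K.

-0.73 K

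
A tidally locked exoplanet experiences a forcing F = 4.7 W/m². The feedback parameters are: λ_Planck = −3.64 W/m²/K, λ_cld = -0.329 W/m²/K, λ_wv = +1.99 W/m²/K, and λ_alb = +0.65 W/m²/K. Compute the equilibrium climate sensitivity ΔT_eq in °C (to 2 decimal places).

Net feedback parameter λ = (−3.64) + (-0.329) + (+1.99) + (+0.65) = -1.329 W/m²/K.
ΔT = −F/λ = −4.7/(-1.329) = 3.54 °C.

3.54 °C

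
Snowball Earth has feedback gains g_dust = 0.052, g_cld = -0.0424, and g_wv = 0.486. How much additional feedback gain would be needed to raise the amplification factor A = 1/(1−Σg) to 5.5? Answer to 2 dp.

0.32

Current total gain = 0.4956.
Target gain for A = 5.5: g* = 1 − 1/5.5 = 0.8182.
Additional gain needed = 0.8182 − 0.4956 = 0.32.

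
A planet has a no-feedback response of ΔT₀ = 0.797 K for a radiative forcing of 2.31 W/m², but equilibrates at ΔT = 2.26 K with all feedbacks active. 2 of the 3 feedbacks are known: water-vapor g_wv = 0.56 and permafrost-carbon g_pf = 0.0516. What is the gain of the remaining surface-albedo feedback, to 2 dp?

Amplification A = ΔT/ΔT₀ = 2.26/0.797 = 2.836.
Total gain g = 1 − 1/A = 1 − 1/2.836 = 0.6474.
Known gains sum to 0.56 + 0.0516 = 0.6116.
g_alb = 0.6474 − 0.6116 = 0.04.

0.04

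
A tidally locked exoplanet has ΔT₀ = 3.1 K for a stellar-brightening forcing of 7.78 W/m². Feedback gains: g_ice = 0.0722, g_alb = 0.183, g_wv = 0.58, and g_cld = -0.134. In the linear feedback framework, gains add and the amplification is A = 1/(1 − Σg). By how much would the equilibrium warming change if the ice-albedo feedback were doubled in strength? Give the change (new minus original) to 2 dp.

Original: g = 0.7012, ΔT = 3.1/(1−0.7012) = 10.3748 K.
With doubled ice-albedo: g' = 0.7734, ΔT' = 3.1/(1−0.7734) = 13.6805 K.
Change = 13.6805 − 10.3748 = 3.31 K.

3.31 K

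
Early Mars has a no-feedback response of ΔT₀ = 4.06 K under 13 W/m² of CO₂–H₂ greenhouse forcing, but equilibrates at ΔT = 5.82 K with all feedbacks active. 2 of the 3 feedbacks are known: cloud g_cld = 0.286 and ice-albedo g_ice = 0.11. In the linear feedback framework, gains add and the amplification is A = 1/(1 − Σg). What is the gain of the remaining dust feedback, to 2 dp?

-0.09

Amplification A = ΔT/ΔT₀ = 5.82/4.06 = 1.433.
Total gain g = 1 − 1/A = 1 − 1/1.433 = 0.3022.
Known gains sum to 0.286 + 0.11 = 0.396.
g_dust = 0.3022 − 0.396 = -0.09.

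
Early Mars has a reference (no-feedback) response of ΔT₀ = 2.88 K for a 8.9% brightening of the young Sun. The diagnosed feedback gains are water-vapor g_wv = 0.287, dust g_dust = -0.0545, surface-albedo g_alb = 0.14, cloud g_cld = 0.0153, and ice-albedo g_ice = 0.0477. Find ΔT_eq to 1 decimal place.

Total gain g = 0.287 − 0.0545 + 0.14 + 0.0153 + 0.0477 = 0.4355.
Amplification A = 1/(1 − 0.4355) = 1.771.
ΔT = 2.88 × 1.771 = 5.1 K.

5.1 K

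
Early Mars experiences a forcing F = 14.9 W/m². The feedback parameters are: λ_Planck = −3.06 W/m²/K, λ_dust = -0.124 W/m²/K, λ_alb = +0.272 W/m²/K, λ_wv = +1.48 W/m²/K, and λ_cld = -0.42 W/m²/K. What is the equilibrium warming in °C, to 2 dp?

Net feedback parameter λ = (−3.06) + (-0.124) + (+0.272) + (+1.48) + (-0.42) = -1.852 W/m²/K.
ΔT = −F/λ = −14.9/(-1.852) = 8.05 °C.

8.05 °C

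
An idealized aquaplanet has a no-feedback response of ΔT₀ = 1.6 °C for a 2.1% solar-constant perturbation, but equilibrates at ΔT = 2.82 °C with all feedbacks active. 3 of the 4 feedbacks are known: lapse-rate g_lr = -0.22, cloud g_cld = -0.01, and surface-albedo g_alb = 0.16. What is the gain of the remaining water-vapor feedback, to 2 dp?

Amplification A = ΔT/ΔT₀ = 2.82/1.6 = 1.762.
Total gain g = 1 − 1/A = 1 − 1/1.762 = 0.4325.
Known gains sum to -0.22 − 0.01 + 0.16 = -0.07.
g_wv = 0.4325 + 0.07 = 0.50.

0.50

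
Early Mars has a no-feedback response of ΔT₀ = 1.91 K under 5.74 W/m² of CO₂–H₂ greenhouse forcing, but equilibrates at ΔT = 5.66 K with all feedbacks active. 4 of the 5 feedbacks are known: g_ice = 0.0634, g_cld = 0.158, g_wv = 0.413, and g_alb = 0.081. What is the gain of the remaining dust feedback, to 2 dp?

-0.05

Amplification A = ΔT/ΔT₀ = 5.66/1.91 = 2.963.
Total gain g = 1 − 1/A = 1 − 1/2.963 = 0.6625.
Known gains sum to 0.0634 + 0.158 + 0.413 + 0.081 = 0.7154.
g_dust = 0.6625 − 0.7154 = -0.05.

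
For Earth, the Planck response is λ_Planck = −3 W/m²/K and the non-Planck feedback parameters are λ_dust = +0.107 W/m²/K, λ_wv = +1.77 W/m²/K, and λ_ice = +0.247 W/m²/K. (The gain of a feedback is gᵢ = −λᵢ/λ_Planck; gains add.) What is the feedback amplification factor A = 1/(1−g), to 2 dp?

3.42

Convert to gains: g_dust = 0.107/3 = 0.03567; g_wv = 1.77/3 = 0.59; g_ice = 0.247/3 = 0.08233.
Total gain g = 0.708.
A = 1/(1 − 0.708) = 3.42.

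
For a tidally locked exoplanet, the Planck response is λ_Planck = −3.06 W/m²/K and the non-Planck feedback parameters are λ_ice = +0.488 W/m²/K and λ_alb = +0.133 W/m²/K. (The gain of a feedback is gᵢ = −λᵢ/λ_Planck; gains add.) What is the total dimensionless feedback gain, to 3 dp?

0.203

Convert to gains: g_ice = 0.488/3.06 = 0.1595; g_alb = 0.133/3.06 = 0.04346.
Total gain g = 0.20296.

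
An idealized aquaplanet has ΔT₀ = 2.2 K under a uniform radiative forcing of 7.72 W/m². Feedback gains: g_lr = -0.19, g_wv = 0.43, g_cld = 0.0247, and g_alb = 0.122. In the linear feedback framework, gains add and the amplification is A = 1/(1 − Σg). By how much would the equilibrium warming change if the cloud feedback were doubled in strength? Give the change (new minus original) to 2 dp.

Original: g = 0.3867, ΔT = 2.2/(1−0.3867) = 3.5872 K.
With doubled cloud: g' = 0.4114, ΔT' = 2.2/(1−0.4114) = 3.7377 K.
Change = 3.7377 − 3.5872 = 0.15 K.

0.15 K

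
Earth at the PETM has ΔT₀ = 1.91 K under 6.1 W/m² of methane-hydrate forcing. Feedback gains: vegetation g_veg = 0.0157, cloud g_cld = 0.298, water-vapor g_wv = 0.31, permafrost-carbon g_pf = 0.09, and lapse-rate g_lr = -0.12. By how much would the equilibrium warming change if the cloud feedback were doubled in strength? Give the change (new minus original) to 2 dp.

12.94 K

Original: g = 0.5937, ΔT = 1.91/(1−0.5937) = 4.7010 K.
With doubled cloud: g' = 0.8917, ΔT' = 1.91/(1−0.8917) = 17.6362 K.
Change = 17.6362 − 4.7010 = 12.94 K.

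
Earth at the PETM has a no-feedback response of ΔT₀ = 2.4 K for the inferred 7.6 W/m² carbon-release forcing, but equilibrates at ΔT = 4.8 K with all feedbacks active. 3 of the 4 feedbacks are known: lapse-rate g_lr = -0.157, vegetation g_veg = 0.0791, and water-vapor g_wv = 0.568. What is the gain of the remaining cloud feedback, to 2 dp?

0.01

Amplification A = ΔT/ΔT₀ = 4.8/2.4 = 2.
Total gain g = 1 − 1/A = 1 − 1/2 = 0.5.
Known gains sum to -0.157 + 0.0791 + 0.568 = 0.4901.
g_cld = 0.5 − 0.4901 = 0.01.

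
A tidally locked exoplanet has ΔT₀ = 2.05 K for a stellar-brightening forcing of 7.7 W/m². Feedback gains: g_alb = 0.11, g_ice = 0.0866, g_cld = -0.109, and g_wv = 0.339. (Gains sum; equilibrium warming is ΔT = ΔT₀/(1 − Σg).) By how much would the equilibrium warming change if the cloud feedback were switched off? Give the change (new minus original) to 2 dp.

Original: g = 0.4266, ΔT = 2.05/(1−0.4266) = 3.5752 K.
Without cloud: g' = 0.5356, ΔT' = 2.05/(1−0.5356) = 4.4143 K.
Change = 4.4143 − 3.5752 = 0.84 K.

0.84 K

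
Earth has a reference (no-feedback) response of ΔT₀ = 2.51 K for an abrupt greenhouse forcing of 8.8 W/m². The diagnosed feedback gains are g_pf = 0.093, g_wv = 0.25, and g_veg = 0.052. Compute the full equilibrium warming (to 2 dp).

4.15 K

Total gain g = 0.093 + 0.25 + 0.052 = 0.395.
Amplification A = 1/(1 − 0.395) = 1.653.
ΔT = 2.51 × 1.653 = 4.15 K.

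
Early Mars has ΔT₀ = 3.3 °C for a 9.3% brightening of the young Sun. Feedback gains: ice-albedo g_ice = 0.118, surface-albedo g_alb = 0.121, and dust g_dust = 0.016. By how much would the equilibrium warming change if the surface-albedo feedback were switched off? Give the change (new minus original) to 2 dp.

Original: g = 0.255, ΔT = 3.3/(1−0.255) = 4.4295 °C.
Without surface-albedo: g' = 0.134, ΔT' = 3.3/(1−0.134) = 3.8106 °C.
Change = 3.8106 − 4.4295 = -0.62 °C.

-0.62 °C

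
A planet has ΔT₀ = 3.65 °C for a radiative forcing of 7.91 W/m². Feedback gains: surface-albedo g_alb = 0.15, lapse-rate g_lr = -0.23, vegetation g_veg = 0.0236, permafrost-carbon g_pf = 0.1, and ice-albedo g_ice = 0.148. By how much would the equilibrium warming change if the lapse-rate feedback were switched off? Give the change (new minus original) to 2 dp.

1.80 °C

Original: g = 0.1916, ΔT = 3.65/(1−0.1916) = 4.5151 °C.
Without lapse-rate: g' = 0.4216, ΔT' = 3.65/(1−0.4216) = 6.3105 °C.
Change = 6.3105 − 4.5151 = 1.80 °C.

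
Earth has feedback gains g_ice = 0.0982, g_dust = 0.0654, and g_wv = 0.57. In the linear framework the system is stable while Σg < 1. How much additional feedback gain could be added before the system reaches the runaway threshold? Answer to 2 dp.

Current total gain = 0.0982 + 0.0654 + 0.57 = 0.7336.
Margin to runaway = 1 − 0.7336 = 0.27.

0.27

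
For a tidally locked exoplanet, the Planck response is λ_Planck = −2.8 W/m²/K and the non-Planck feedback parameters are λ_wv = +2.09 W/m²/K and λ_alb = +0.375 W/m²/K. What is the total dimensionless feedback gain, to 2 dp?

0.88

Convert to gains: g_wv = 2.09/2.8 = 0.7464; g_alb = 0.375/2.8 = 0.1339.
Total gain g = 0.8803.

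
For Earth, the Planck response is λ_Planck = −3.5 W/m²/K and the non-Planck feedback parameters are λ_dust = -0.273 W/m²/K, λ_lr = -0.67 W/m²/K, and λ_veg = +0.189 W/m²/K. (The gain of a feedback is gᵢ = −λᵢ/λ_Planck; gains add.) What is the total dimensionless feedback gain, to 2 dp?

-0.22

Convert to gains: g_dust = -0.273/3.5 = -0.078; g_lr = -0.67/3.5 = -0.1914; g_veg = 0.189/3.5 = 0.054.
Total gain g = -0.2154.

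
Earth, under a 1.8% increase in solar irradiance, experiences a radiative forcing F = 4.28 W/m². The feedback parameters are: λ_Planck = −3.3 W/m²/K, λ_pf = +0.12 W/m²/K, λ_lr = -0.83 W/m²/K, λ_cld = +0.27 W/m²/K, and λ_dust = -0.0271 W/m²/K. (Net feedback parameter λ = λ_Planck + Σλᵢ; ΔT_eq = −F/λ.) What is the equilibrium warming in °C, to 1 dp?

1.1 °C

Net feedback parameter λ = (−3.3) + (+0.12) + (-0.83) + (+0.27) + (-0.0271) = -3.7671 W/m²/K.
ΔT = −F/λ = −4.28/(-3.7671) = 1.1 °C.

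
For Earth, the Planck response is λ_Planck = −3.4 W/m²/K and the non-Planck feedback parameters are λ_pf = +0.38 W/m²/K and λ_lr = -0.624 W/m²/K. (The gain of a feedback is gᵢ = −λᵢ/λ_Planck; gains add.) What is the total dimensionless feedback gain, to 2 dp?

Convert to gains: g_pf = 0.38/3.4 = 0.1118; g_lr = -0.624/3.4 = -0.1835.
Total gain g = -0.0717.

-0.07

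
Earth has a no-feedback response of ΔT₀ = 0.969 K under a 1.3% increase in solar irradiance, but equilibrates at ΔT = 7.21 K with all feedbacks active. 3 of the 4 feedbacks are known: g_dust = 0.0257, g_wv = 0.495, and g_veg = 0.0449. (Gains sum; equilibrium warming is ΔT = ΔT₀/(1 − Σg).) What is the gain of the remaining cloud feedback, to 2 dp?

0.30

Amplification A = ΔT/ΔT₀ = 7.21/0.969 = 7.441.
Total gain g = 1 − 1/A = 1 − 1/7.441 = 0.8656.
Known gains sum to 0.0257 + 0.495 + 0.0449 = 0.5656.
g_cld = 0.8656 − 0.5656 = 0.30.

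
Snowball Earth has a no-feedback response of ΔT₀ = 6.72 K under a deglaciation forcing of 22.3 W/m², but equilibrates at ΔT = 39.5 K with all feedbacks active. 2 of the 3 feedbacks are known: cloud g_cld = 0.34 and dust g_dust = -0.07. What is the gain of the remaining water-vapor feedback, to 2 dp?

0.56

Amplification A = ΔT/ΔT₀ = 39.5/6.72 = 5.878.
Total gain g = 1 − 1/A = 1 − 1/5.878 = 0.8299.
Known gains sum to 0.34 − 0.07 = 0.27.
g_wv = 0.8299 − 0.27 = 0.56.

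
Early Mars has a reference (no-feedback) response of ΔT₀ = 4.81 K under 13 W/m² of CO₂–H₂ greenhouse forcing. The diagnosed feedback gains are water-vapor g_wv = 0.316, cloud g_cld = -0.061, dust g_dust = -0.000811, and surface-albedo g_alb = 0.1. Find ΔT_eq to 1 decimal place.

Total gain g = 0.316 − 0.061 − 0.000811 + 0.1 = 0.354189.
Amplification A = 1/(1 − 0.354189) = 1.548.
ΔT = 4.81 × 1.548 = 7.4 K.

7.4 K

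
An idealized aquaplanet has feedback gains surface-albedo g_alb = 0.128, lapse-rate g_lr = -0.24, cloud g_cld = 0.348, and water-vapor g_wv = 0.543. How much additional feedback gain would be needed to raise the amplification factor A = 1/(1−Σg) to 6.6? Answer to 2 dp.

Current total gain = 0.779.
Target gain for A = 6.6: g* = 1 − 1/6.6 = 0.8485.
Additional gain needed = 0.8485 − 0.779 = 0.07.

0.07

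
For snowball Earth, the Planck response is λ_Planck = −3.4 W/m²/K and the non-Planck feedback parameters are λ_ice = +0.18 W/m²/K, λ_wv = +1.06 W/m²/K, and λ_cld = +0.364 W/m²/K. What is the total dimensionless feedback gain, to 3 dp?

0.472

Convert to gains: g_ice = 0.18/3.4 = 0.05294; g_wv = 1.06/3.4 = 0.3118; g_cld = 0.364/3.4 = 0.1071.
Total gain g = 0.47184.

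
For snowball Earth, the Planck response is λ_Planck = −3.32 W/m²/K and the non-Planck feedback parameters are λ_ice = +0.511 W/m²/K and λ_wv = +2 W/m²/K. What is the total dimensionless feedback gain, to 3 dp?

0.756

Convert to gains: g_ice = 0.511/3.32 = 0.1539; g_wv = 2/3.32 = 0.6024.
Total gain g = 0.7563.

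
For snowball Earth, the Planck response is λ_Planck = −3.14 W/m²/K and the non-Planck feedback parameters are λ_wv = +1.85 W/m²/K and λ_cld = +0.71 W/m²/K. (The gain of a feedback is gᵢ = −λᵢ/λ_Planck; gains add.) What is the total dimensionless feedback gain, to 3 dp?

Convert to gains: g_wv = 1.85/3.14 = 0.5892; g_cld = 0.71/3.14 = 0.2261.
Total gain g = 0.8153.

0.815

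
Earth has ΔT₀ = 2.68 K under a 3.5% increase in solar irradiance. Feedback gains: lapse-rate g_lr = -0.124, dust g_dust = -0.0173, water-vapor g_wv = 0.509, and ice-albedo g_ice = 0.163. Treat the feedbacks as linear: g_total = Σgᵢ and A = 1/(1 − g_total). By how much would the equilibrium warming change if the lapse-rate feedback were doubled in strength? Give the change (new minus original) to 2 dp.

Original: g = 0.5307, ΔT = 2.68/(1−0.5307) = 5.7106 K.
With doubled lapse-rate: g' = 0.4067, ΔT' = 2.68/(1−0.4067) = 4.5171 K.
Change = 4.5171 − 5.7106 = -1.19 K.

-1.19 K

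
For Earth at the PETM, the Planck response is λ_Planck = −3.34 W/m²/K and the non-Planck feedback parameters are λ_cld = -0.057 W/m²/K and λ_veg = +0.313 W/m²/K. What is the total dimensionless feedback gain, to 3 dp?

0.077

Convert to gains: g_cld = -0.057/3.34 = -0.01707; g_veg = 0.313/3.34 = 0.09371.
Total gain g = 0.07664.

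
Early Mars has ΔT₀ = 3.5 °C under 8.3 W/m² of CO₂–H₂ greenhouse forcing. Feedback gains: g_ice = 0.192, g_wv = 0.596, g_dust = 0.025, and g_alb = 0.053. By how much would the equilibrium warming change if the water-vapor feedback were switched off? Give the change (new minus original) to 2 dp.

Original: g = 0.866, ΔT = 3.5/(1−0.866) = 26.1194 °C.
Without water-vapor: g' = 0.27, ΔT' = 3.5/(1−0.27) = 4.7945 °C.
Change = 4.7945 − 26.1194 = -21.32 °C.

-21.32 °C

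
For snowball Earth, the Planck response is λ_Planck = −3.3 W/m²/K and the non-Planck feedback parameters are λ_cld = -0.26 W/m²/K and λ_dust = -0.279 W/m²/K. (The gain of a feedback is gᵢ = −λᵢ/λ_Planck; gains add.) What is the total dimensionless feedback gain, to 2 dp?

Convert to gains: g_cld = -0.26/3.3 = -0.07879; g_dust = -0.279/3.3 = -0.08455.
Total gain g = -0.16334.

-0.16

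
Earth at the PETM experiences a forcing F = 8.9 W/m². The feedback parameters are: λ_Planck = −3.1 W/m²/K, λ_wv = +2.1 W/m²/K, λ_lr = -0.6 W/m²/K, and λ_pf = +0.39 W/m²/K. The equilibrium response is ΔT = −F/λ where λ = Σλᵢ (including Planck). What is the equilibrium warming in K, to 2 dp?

Net feedback parameter λ = (−3.1) + (+2.1) + (-0.6) + (+0.39) = -1.21 W/m²/K.
ΔT = −F/λ = −8.9/(-1.21) = 7.36 K.

7.36 K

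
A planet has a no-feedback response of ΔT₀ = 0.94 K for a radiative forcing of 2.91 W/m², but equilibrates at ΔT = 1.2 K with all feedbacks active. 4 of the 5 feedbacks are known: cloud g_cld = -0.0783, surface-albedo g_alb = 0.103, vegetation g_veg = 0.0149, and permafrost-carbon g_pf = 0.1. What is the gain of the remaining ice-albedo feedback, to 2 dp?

Amplification A = ΔT/ΔT₀ = 1.2/0.94 = 1.277.
Total gain g = 1 − 1/A = 1 − 1/1.277 = 0.2169.
Known gains sum to -0.0783 + 0.103 + 0.0149 + 0.1 = 0.1396.
g_ice = 0.2169 − 0.1396 = 0.08.

0.08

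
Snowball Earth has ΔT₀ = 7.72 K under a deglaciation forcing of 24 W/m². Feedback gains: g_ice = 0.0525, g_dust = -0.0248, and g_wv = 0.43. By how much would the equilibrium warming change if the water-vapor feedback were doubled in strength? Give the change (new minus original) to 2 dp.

54.51 K

Original: g = 0.4577, ΔT = 7.72/(1−0.4577) = 14.2357 K.
With doubled water-vapor: g' = 0.8877, ΔT' = 7.72/(1−0.8877) = 68.7444 K.
Change = 68.7444 − 14.2357 = 54.51 K.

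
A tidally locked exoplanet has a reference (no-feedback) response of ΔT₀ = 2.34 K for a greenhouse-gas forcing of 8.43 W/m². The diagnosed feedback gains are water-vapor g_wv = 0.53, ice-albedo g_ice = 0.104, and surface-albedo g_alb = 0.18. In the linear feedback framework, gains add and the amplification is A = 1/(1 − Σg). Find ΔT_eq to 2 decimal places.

Total gain g = 0.53 + 0.104 + 0.18 = 0.814.
Amplification A = 1/(1 − 0.814) = 5.376.
ΔT = 2.34 × 5.376 = 12.58 K.

12.58 K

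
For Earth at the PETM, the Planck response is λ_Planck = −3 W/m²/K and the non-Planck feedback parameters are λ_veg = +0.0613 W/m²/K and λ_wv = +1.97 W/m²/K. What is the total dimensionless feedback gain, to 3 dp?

Convert to gains: g_veg = 0.0613/3 = 0.02043; g_wv = 1.97/3 = 0.6567.
Total gain g = 0.67713.

0.677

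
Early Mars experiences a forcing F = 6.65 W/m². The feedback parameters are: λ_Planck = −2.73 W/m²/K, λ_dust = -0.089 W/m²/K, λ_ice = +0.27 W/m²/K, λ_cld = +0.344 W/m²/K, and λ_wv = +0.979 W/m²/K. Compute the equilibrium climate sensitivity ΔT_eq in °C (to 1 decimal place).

5.4 °C

Net feedback parameter λ = (−2.73) + (-0.089) + (+0.27) + (+0.344) + (+0.979) = -1.226 W/m²/K.
ΔT = −F/λ = −6.65/(-1.226) = 5.4 °C.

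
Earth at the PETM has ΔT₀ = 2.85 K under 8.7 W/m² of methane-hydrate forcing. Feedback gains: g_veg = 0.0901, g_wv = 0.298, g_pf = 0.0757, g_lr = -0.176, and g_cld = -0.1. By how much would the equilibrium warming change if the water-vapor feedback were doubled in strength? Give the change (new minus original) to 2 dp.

2.03 K

Original: g = 0.1878, ΔT = 2.85/(1−0.1878) = 3.5090 K.
With doubled water-vapor: g' = 0.4858, ΔT' = 2.85/(1−0.4858) = 5.5426 K.
Change = 5.5426 − 3.5090 = 2.03 K.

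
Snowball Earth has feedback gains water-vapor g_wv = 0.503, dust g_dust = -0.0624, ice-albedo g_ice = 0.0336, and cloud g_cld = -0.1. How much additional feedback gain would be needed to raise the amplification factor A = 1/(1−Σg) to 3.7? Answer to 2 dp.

Current total gain = 0.3742.
Target gain for A = 3.7: g* = 1 − 1/3.7 = 0.7297.
Additional gain needed = 0.7297 − 0.3742 = 0.36.

0.36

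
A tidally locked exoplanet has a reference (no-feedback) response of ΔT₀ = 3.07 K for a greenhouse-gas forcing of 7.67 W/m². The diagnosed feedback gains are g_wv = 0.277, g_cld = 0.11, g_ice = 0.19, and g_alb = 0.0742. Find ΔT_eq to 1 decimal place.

Total gain g = 0.277 + 0.11 + 0.19 + 0.0742 = 0.6512.
Amplification A = 1/(1 − 0.6512) = 2.867.
ΔT = 3.07 × 2.867 = 8.8 K.

8.8 K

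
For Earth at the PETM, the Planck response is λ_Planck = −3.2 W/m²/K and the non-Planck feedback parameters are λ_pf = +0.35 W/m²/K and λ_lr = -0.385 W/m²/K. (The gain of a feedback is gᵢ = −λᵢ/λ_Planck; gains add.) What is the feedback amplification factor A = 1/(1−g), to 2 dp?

Convert to gains: g_pf = 0.35/3.2 = 0.1094; g_lr = -0.385/3.2 = -0.1203.
Total gain g = -0.0109.
A = 1/(1 + 0.0109) = 0.99.

0.99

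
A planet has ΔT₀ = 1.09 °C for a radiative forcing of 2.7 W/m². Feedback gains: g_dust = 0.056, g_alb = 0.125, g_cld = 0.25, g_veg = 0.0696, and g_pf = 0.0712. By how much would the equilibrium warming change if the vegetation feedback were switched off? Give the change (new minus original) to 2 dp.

Original: g = 0.5718, ΔT = 1.09/(1−0.5718) = 2.5455 °C.
Without vegetation: g' = 0.5022, ΔT' = 1.09/(1−0.5022) = 2.1896 °C.
Change = 2.1896 − 2.5455 = -0.36 °C.

-0.36 °C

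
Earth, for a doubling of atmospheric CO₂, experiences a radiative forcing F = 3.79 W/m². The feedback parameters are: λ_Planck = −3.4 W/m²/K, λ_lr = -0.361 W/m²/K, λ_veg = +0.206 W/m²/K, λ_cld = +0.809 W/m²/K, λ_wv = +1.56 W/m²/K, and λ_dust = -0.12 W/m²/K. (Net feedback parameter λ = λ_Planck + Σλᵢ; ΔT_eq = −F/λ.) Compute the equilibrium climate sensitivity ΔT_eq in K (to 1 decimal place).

2.9 K

Net feedback parameter λ = (−3.4) + (-0.361) + (+0.206) + (+0.809) + (+1.56) + (-0.12) = -1.306 W/m²/K.
ΔT = −F/λ = −3.79/(-1.306) = 2.9 K.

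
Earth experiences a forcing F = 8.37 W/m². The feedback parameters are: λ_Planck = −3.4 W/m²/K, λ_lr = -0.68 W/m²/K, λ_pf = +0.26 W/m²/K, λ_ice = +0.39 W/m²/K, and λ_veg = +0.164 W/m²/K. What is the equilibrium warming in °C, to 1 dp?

2.6 °C

Net feedback parameter λ = (−3.4) + (-0.68) + (+0.26) + (+0.39) + (+0.164) = -3.266 W/m²/K.
ΔT = −F/λ = −8.37/(-3.266) = 2.6 °C.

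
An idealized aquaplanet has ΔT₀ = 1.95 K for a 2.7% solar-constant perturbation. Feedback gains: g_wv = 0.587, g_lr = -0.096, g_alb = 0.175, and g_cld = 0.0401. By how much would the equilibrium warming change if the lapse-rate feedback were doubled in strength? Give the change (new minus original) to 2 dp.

-1.63 K

Original: g = 0.7061, ΔT = 1.95/(1−0.7061) = 6.6349 K.
With doubled lapse-rate: g' = 0.6101, ΔT' = 1.95/(1−0.6101) = 5.0013 K.
Change = 5.0013 − 6.6349 = -1.63 K.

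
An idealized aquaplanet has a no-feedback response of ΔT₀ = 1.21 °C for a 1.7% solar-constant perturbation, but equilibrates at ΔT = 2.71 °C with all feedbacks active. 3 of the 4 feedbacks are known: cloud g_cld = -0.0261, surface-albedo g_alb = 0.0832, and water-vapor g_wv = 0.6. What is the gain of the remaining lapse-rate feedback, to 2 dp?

-0.10

Amplification A = ΔT/ΔT₀ = 2.71/1.21 = 2.24.
Total gain g = 1 − 1/A = 1 − 1/2.24 = 0.5536.
Known gains sum to -0.0261 + 0.0832 + 0.6 = 0.6571.
g_lr = 0.5536 − 0.6571 = -0.10.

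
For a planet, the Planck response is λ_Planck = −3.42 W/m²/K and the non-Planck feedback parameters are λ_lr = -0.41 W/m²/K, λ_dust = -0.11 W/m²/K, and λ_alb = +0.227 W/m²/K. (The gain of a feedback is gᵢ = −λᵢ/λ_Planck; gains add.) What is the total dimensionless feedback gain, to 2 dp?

-0.09

Convert to gains: g_lr = -0.41/3.42 = -0.1199; g_dust = -0.11/3.42 = -0.03216; g_alb = 0.227/3.42 = 0.06637.
Total gain g = -0.08569.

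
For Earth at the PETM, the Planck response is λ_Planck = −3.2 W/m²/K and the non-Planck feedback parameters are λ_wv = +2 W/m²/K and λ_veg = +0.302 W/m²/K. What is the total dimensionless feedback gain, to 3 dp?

0.719

Convert to gains: g_wv = 2/3.2 = 0.625; g_veg = 0.302/3.2 = 0.09437.
Total gain g = 0.71937.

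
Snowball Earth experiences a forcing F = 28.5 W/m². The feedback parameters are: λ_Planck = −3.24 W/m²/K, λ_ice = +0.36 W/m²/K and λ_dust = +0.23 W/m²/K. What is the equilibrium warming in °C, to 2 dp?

10.75 °C

Net feedback parameter λ = (−3.24) + (+0.36) + (+0.23) = -2.65 W/m²/K.
ΔT = −F/λ = −28.5/(-2.65) = 10.75 °C.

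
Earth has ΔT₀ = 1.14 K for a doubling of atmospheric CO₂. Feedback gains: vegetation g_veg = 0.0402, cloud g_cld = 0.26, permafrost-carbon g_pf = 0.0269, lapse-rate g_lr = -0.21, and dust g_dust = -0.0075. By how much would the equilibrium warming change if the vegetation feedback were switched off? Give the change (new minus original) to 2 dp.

Original: g = 0.1096, ΔT = 1.14/(1−0.1096) = 1.2803 K.
Without vegetation: g' = 0.0694, ΔT' = 1.14/(1−0.0694) = 1.2250 K.
Change = 1.2250 − 1.2803 = -0.06 K.

-0.06 K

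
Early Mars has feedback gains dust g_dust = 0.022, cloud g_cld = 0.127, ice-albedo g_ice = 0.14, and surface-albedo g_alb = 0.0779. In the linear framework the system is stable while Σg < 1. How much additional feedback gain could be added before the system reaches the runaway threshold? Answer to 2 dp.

0.63

Current total gain = 0.022 + 0.127 + 0.14 + 0.0779 = 0.3669.
Margin to runaway = 1 − 0.3669 = 0.63.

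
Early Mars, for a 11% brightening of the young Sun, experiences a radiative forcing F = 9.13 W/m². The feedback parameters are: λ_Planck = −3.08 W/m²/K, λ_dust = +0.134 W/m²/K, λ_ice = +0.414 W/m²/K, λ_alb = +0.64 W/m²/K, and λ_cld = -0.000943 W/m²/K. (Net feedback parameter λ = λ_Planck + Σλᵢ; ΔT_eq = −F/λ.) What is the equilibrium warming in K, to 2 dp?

Net feedback parameter λ = (−3.08) + (+0.134) + (+0.414) + (+0.64) + (-0.000943) = -1.892943 W/m²/K.
ΔT = −F/λ = −9.13/(-1.892943) = 4.82 K.

4.82 K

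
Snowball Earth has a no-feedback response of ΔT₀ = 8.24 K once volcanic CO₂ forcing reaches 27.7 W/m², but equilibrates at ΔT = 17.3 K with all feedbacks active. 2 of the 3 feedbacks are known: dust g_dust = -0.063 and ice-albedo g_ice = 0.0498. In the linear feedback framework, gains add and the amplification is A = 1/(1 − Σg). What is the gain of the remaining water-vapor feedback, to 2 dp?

0.54

Amplification A = ΔT/ΔT₀ = 17.3/8.24 = 2.1.
Total gain g = 1 − 1/A = 1 − 1/2.1 = 0.5238.
Known gains sum to -0.063 + 0.0498 = -0.0132.
g_wv = 0.5238 + 0.0132 = 0.54.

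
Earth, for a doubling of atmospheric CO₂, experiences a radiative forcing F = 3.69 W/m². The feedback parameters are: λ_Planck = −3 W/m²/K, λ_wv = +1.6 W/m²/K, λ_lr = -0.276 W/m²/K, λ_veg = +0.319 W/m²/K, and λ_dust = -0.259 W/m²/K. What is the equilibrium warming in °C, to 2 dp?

2.28 °C

Net feedback parameter λ = (−3) + (+1.6) + (-0.276) + (+0.319) + (-0.259) = -1.616 W/m²/K.
ΔT = −F/λ = −3.69/(-1.616) = 2.28 °C.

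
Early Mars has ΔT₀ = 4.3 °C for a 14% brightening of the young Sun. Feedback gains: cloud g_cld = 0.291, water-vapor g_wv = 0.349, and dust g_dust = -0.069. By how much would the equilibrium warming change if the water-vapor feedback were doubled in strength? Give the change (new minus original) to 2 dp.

Original: g = 0.571, ΔT = 4.3/(1−0.571) = 10.0233 °C.
With doubled water-vapor: g' = 0.92, ΔT' = 4.3/(1−0.92) = 53.7500 °C.
Change = 53.7500 − 10.0233 = 43.73 °C.

43.73 °C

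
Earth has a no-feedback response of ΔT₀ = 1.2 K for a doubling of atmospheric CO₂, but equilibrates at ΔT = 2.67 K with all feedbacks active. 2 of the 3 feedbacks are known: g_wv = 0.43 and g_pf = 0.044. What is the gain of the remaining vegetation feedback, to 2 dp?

Amplification A = ΔT/ΔT₀ = 2.67/1.2 = 2.225.
Total gain g = 1 − 1/A = 1 − 1/2.225 = 0.5506.
Known gains sum to 0.43 + 0.044 = 0.474.
g_veg = 0.5506 − 0.474 = 0.08.

0.08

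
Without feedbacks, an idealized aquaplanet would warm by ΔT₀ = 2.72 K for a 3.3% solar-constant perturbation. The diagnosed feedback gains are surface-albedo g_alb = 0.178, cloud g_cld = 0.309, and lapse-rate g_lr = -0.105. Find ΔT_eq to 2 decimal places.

Total gain g = 0.178 + 0.309 − 0.105 = 0.382.
Amplification A = 1/(1 − 0.382) = 1.618.
ΔT = 2.72 × 1.618 = 4.40 K.

4.40 K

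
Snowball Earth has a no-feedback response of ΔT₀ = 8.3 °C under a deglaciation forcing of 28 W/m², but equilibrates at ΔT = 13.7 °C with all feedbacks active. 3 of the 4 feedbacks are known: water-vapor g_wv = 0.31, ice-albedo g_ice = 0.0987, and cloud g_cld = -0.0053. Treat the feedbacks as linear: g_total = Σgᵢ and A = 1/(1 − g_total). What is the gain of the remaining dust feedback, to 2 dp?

Amplification A = ΔT/ΔT₀ = 13.7/8.3 = 1.651.
Total gain g = 1 − 1/A = 1 − 1/1.651 = 0.3943.
Known gains sum to 0.31 + 0.0987 − 0.0053 = 0.4034.
g_dust = 0.3943 − 0.4034 = -0.01.

-0.01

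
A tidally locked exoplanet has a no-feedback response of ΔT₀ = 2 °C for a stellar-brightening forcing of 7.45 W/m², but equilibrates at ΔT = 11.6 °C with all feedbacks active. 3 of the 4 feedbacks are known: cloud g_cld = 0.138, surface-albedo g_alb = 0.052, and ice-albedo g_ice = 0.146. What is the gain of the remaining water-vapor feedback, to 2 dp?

0.49

Amplification A = ΔT/ΔT₀ = 11.6/2 = 5.8.
Total gain g = 1 − 1/A = 1 − 1/5.8 = 0.8276.
Known gains sum to 0.138 + 0.052 + 0.146 = 0.336.
g_wv = 0.8276 − 0.336 = 0.49.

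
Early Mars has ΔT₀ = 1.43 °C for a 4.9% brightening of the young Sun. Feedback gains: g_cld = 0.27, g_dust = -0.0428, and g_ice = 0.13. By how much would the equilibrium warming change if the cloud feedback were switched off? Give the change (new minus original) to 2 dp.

-0.66 °C

Original: g = 0.3572, ΔT = 1.43/(1−0.3572) = 2.2246 °C.
Without cloud: g' = 0.0872, ΔT' = 1.43/(1−0.0872) = 1.5666 °C.
Change = 1.5666 − 2.2246 = -0.66 °C.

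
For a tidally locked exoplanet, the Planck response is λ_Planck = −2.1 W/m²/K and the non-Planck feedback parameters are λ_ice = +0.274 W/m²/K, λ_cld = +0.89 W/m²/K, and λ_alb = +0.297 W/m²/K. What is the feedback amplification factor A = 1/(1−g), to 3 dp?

Convert to gains: g_ice = 0.274/2.1 = 0.1305; g_cld = 0.89/2.1 = 0.4238; g_alb = 0.297/2.1 = 0.1414.
Total gain g = 0.6957.
A = 1/(1 − 0.6957) = 3.286.

3.286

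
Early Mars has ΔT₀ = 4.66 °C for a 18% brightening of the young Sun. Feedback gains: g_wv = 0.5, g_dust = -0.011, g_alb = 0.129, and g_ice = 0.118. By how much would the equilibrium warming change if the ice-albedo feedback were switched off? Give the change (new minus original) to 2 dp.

Original: g = 0.736, ΔT = 4.66/(1−0.736) = 17.6515 °C.
Without ice-albedo: g' = 0.618, ΔT' = 4.66/(1−0.618) = 12.1990 °C.
Change = 12.1990 − 17.6515 = -5.45 °C.

-5.45 °C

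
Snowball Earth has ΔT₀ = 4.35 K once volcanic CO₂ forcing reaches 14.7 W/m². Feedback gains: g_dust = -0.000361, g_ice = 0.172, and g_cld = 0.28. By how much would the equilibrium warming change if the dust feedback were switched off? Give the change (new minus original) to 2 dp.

0.01 K

Original: g = 0.451639, ΔT = 4.35/(1−0.451639) = 7.9327 K.
Without dust: g' = 0.452, ΔT' = 4.35/(1−0.452) = 7.9380 K.
Change = 7.9380 − 7.9327 = 0.01 K.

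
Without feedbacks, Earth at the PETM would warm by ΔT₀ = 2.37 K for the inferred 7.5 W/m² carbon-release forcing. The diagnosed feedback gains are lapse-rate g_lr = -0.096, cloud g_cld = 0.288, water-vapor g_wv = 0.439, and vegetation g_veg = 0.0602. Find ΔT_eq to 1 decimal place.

7.7 K

Total gain g = -0.096 + 0.288 + 0.439 + 0.0602 = 0.6912.
Amplification A = 1/(1 − 0.6912) = 3.238.
ΔT = 2.37 × 3.238 = 7.7 K.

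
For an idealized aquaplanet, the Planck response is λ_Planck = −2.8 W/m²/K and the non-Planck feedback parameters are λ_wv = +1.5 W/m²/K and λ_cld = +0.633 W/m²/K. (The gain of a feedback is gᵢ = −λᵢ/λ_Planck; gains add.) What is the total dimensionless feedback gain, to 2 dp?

Convert to gains: g_wv = 1.5/2.8 = 0.5357; g_cld = 0.633/2.8 = 0.2261.
Total gain g = 0.7618.

0.76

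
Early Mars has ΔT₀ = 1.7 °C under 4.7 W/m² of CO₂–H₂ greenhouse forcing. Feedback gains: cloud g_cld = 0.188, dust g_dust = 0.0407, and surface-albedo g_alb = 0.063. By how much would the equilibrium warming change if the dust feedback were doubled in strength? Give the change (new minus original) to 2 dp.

Original: g = 0.2917, ΔT = 1.7/(1−0.2917) = 2.4001 °C.
With doubled dust: g' = 0.3324, ΔT' = 1.7/(1−0.3324) = 2.5464 °C.
Change = 2.5464 − 2.4001 = 0.15 °C.

0.15 °C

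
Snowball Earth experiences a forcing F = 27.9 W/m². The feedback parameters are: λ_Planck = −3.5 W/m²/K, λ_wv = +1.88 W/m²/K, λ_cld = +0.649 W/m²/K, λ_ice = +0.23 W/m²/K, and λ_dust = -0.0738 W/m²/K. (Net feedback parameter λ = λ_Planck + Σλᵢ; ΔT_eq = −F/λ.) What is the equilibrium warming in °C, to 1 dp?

Net feedback parameter λ = (−3.5) + (+1.88) + (+0.649) + (+0.23) + (-0.0738) = -0.8148 W/m²/K.
ΔT = −F/λ = −27.9/(-0.8148) = 34.2 °C.

34.2 °C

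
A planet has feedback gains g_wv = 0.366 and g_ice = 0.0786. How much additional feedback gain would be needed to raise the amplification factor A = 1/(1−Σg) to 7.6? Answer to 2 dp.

0.42

Current total gain = 0.4446.
Target gain for A = 7.6: g* = 1 − 1/7.6 = 0.8684.
Additional gain needed = 0.8684 − 0.4446 = 0.42.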